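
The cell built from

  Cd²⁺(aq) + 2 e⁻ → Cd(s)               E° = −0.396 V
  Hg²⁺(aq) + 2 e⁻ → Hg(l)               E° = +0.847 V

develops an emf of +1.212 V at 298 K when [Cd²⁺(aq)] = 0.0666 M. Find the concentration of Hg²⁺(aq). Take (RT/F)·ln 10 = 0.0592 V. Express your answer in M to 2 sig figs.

0.0060 M

Hg²⁺/Hg is the cathode (higher E°); E°cell = +0.847 − (−0.396) = +1.243 V with n = 2.
Rearranging E = E° − (0.0592/n)·log Q gives log Q = 2(+1.243 − (+1.212))/0.0592 = 1.047.
The balanced reaction is Hg²⁺(aq) + Cd(s) → Hg(l) + Cd²⁺(aq), so Q = [Cd²⁺(aq)] / [Hg²⁺(aq)].
Solving for the unknown gives log [Hg²⁺(aq)] = −2.224, so [Hg²⁺(aq)] ≈ 0.0060 M.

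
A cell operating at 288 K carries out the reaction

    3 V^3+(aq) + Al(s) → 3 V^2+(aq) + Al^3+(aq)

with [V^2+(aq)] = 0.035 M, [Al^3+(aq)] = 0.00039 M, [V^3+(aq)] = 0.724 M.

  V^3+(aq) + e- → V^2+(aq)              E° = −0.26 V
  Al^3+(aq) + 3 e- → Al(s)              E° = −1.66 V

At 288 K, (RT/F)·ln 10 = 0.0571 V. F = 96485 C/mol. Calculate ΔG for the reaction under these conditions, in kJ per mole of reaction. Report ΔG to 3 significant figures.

E°cell = −0.26 − (−1.66) = +1.40 V; the balanced reaction transfers n = 3 electrons.
Here Q = ([V^2+(aq)]^3·[Al^3+(aq)]) / [V^3+(aq)]^3 = 4.41×10^−8 (log Q = −7.356), giving E = +1.40 − (0.0571/3)·(−7.356) = +1.5400 V.
Then ΔG = −nFE = −3 × 96485 × +1.5400 J/mol = −446 kJ/mol.

−446 kJ/mol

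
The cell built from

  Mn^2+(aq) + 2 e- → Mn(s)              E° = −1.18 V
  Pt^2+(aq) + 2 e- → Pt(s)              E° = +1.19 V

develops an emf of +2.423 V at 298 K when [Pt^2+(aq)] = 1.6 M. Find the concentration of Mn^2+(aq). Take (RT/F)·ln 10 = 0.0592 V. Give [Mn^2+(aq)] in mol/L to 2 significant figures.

With Pt²⁺/Pt at the cathode and Mn²⁺/Mn at the anode, E°cell = +1.19 − (−1.18) = +2.37 V (n = 2).
Since E = E° − (0.0592/n)·log Q, log Q = n(E° − E)/0.0592 = −1.791.
Balancing electrons gives Pt^2+(aq) + Mn(s) → Pt(s) + Mn^2+(aq); thus Q = [Mn^2+(aq)] / [Pt^2+(aq)].
Isolating [Mn^2+(aq)] in Q = 10^{−1.791} yields log [Mn^2+(aq)] = −1.587, i.e. 0.026 M.

0.026 M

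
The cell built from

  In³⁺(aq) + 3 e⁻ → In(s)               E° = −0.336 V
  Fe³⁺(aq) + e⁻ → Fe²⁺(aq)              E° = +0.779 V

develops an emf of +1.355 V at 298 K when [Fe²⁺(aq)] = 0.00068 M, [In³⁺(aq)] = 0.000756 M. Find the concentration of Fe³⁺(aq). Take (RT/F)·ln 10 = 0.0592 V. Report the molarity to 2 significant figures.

Fe³⁺/Fe²⁺ is the cathode (higher E°); E°cell = +0.779 − (−0.336) = +1.115 V with n = 3.
Since E = E° − (0.0592/n)·log Q, log Q = n(E° − E)/0.0592 = −12.162.
The balanced reaction is 3 Fe³⁺(aq) + In(s) → 3 Fe²⁺(aq) + In³⁺(aq), so Q = ([Fe²⁺(aq)]^3·[In³⁺(aq)]) / [Fe³⁺(aq)]^3.
Isolating [Fe³⁺(aq)] in Q = 10^{−12.162} yields log [Fe³⁺(aq)] = −0.154, i.e. 0.70 M.

0.70 M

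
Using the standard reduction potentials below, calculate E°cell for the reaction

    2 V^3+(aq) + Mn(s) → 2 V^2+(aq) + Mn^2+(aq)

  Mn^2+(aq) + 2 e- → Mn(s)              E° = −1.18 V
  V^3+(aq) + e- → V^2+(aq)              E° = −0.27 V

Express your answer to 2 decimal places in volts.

+0.91 V

V^3+(aq) gains electrons, so the V³⁺/V²⁺ couple is the cathode; the Mn²⁺/Mn couple is the anode.
E°cell = E°(cathode) − E°(anode) = −0.27 − (−1.18) = +0.91 V.
The positive value indicates the reaction is spontaneous as written.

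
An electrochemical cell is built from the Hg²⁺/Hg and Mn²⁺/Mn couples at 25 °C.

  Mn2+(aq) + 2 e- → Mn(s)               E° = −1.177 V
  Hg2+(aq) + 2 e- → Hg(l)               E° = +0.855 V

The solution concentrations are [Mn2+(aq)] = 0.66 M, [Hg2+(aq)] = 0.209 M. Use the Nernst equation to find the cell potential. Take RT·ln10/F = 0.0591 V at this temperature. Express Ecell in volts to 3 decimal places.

+2.017 V

The Hg²⁺/Hg couple has the more positive E°, so it is the cathode; Mn²⁺/Mn is the anode.
The standard potential is +0.855 − (−1.177) = +2.032 V and the balanced reaction transfers n = 2 electrons.
For the overall reaction Hg2+(aq) + Mn(s) → Hg(l) + Mn2+(aq), Q = [Mn2+(aq)] / [Hg2+(aq)] = 3.16, giving log Q = 0.499.
Applying E = E° − (RT ln10/nF)·log Q gives +2.032 − (0.0591/2)(0.499) = +2.017 V.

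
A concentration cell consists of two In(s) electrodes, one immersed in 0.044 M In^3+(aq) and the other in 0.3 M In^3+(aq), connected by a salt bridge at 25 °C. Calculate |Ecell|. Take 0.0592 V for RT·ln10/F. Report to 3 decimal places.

For a concentration cell E°cell = 0, since both electrodes use the same couple.
The compartment with the higher In^3+(aq) concentration (0.3 M) acts as the cathode; ions are reduced there and produced at the dilute (0.044 M) anode.
With n = 3, Ecell = −(0.0592/3)·log([dilute]/[conc]) = −(0.0592/3)·log(0.044/0.3) = +0.016 V.

0.016 V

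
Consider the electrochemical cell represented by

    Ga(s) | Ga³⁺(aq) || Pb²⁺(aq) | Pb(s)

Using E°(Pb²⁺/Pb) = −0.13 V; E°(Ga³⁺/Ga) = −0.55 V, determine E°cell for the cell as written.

+0.42 V

By convention the left-hand electrode in cell notation is the anode (oxidation) and the right-hand electrode is the cathode (reduction).
E°cell = E°(right) − E°(left) = −0.13 − (−0.55) = +0.42 V.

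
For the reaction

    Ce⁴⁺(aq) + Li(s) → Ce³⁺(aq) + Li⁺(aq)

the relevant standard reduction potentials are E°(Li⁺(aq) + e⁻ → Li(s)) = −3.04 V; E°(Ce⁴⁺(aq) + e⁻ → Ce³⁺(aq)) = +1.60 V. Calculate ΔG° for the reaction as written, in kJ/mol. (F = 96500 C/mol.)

In the reaction as written Ce⁴⁺(aq) is reduced, so the Ce⁴⁺/Ce³⁺ couple is the cathode and Li⁺/Li is the anode.
E°cell = +1.60 − (−3.04) = +4.64 V; balancing electrons gives n = 1.
ΔG° = −nFE°cell = −(1)(96500)(+4.64) J/mol = −448 kJ/mol.

−448 kJ/mol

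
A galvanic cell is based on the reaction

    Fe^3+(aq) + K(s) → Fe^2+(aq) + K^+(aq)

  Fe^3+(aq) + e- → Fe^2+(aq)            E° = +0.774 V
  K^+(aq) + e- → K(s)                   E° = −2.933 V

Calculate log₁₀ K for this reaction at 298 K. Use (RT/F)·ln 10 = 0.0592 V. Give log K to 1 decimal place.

The Fe³⁺/Fe²⁺ couple is reduced (cathode); E°cell = +0.774 − (−2.933) = +3.707 V with n = 1.
At equilibrium E = 0, so log K = nE°cell / 0.0592 = (1)(+3.707) / 0.0592 = 62.6.

log K = 62.6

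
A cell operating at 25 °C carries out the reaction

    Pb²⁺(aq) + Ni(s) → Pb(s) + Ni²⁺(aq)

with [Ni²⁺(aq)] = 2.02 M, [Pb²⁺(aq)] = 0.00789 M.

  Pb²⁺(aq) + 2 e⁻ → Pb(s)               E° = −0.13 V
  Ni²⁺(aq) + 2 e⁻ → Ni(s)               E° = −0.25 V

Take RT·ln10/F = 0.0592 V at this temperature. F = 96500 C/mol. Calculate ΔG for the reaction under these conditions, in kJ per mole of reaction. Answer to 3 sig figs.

With Pb²⁺/Pb reduced at the cathode, E°cell = −0.13 − (−0.25) = +0.12 V and n = 2.
Q = [Ni²⁺(aq)] / [Pb²⁺(aq)] = 256, so log Q = 2.408 and E = +0.12 − (0.0592/2)(2.408) = +0.0487 V.
ΔG = −nFE = −(2)(96500)(+0.0487) J/mol = −9.40 kJ/mol.

−9.40 kJ/mol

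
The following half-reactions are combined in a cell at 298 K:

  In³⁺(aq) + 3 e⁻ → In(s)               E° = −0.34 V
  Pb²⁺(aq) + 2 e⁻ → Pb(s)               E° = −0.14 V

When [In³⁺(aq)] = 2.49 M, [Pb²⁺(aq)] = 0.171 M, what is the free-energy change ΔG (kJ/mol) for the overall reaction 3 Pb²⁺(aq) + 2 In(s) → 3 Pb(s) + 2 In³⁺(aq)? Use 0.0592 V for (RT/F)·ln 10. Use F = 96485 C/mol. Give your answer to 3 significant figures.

The standard cell potential is −0.14 − (−0.34) = +0.20 V, with n = 6 electrons in the balanced equation.
Q = [In³⁺(aq)]^2 / [Pb²⁺(aq)]^3 = 1.24×10^3, so log Q = 3.093 and E = +0.20 − (0.0592/6)(3.093) = +0.1695 V.
ΔG = −nFE = −(6)(96485)(+0.1695) J/mol = −98.1 kJ/mol.

−98.1 kJ/mol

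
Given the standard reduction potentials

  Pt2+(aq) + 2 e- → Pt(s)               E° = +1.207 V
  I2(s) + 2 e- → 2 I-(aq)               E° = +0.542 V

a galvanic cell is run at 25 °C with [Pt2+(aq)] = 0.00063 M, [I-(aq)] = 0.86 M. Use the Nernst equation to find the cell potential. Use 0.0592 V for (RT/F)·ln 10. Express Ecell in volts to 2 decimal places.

+0.57 V

Pt²⁺/Pt is reduced (cathode, E° = +1.207 V) and I₂/I⁻ is oxidized (anode).
E°cell = E°cat − E°an = +1.207 − (+0.542) = +0.665 V; n = 2.
The balanced reaction is Pt2+(aq) + 2 I-(aq) → Pt(s) + I2(s), so Q = 1 / ([Pt2+(aq)]·[I-(aq)]^2) = 2.15×10^3 and log Q = 3.332.
E = E° − (0.0592/n)·log Q = +0.665 − (0.0592/2)(3.332) = +0.57 V.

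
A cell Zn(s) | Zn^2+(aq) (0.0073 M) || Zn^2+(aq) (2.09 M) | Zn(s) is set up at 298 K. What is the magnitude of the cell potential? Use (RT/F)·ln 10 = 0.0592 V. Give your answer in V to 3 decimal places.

0.073 V

For a concentration cell E°cell = 0, since both electrodes use the same couple.
The compartment with the higher Zn^2+(aq) concentration (2.09 M) acts as the cathode; ions are reduced there and produced at the dilute (0.0073 M) anode.
With n = 2, Ecell = −(0.0592/2)·log([dilute]/[conc]) = −(0.0592/2)·log(0.0073/2.09) = +0.073 V.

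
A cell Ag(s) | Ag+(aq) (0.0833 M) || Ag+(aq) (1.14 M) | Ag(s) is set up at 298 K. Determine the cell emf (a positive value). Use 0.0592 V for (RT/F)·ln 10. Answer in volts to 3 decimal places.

0.067 V

For a concentration cell E°cell = 0, since both electrodes use the same couple.
The compartment with the higher Ag+(aq) concentration (1.14 M) acts as the cathode; ions are reduced there and produced at the dilute (0.0833 M) anode.
With n = 1, Ecell = −(0.0592/1)·log([dilute]/[conc]) = −(0.0592/1)·log(0.0833/1.14) = +0.067 V.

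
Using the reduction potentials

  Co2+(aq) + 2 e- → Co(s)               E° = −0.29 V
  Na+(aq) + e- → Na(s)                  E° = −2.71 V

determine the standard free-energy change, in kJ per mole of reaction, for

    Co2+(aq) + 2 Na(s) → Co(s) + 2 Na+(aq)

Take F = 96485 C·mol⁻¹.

−467 kJ/mol

In the reaction as written Co2+(aq) is reduced, so the Co²⁺/Co couple is the cathode and Na⁺/Na is the anode.
E°cell = −0.29 − (−2.71) = +2.42 V; balancing electrons gives n = 2.
ΔG° = −nFE°cell = −(2)(96485)(+2.42) J/mol = −467 kJ/mol.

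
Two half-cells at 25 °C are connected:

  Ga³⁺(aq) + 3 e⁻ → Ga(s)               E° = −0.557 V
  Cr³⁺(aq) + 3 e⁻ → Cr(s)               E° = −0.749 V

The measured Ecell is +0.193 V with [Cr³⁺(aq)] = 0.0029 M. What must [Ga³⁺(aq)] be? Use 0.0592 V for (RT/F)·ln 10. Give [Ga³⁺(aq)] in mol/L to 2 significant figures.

With Ga³⁺/Ga at the cathode and Cr³⁺/Cr at the anode, E°cell = −0.557 − (−0.749) = +0.192 V (n = 3).
Rearranging E = E° − (0.0592/n)·log Q gives log Q = 3(+0.192 − (+0.193))/0.0592 = −0.051.
The balanced reaction is Ga³⁺(aq) + Cr(s) → Ga(s) + Cr³⁺(aq), so Q = [Cr³⁺(aq)] / [Ga³⁺(aq)].
Isolating [Ga³⁺(aq)] in Q = 10^{−0.051} yields log [Ga³⁺(aq)] = −2.487, i.e. 0.0033 M.

0.0033 M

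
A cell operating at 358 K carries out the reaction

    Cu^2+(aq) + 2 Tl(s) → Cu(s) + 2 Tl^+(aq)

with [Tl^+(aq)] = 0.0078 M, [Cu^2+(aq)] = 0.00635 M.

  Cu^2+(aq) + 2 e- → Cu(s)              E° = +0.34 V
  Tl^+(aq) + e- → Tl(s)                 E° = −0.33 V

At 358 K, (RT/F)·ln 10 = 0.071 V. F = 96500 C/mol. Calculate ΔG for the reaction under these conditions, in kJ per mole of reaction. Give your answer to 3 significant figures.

With Cu²⁺/Cu reduced at the cathode, E°cell = +0.34 − (−0.33) = +0.67 V and n = 2.
Here Q = [Tl^+(aq)]^2 / [Cu^2+(aq)] = 0.00958 (log Q = −2.019), giving E = +0.67 − (0.071/2)·(−2.019) = +0.7417 V.
Then ΔG = −nFE = −2 × 96500 × +0.7417 J/mol = −143 kJ/mol.

−143 kJ/mol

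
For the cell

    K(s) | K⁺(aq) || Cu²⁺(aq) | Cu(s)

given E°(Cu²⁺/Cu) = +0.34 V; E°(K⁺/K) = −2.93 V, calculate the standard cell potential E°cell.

By convention the left-hand electrode in cell notation is the anode (oxidation) and the right-hand electrode is the cathode (reduction).
E°cell = E°(right) − E°(left) = +0.34 − (−2.93) = +3.27 V.

+3.27 V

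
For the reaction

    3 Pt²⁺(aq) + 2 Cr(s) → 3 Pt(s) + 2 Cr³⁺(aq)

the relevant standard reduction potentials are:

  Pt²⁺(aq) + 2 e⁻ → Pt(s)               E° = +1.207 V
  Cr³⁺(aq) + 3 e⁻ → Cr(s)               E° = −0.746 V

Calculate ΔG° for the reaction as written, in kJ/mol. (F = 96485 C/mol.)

In the reaction as written Pt²⁺(aq) is reduced, so the Pt²⁺/Pt couple is the cathode and Cr³⁺/Cr is the anode.
E°cell = +1.207 − (−0.746) = +1.953 V; balancing electrons gives n = 6.
ΔG° = −nFE°cell = −(6)(96485)(+1.953) J/mol = −1131 kJ/mol.

−1131 kJ/mol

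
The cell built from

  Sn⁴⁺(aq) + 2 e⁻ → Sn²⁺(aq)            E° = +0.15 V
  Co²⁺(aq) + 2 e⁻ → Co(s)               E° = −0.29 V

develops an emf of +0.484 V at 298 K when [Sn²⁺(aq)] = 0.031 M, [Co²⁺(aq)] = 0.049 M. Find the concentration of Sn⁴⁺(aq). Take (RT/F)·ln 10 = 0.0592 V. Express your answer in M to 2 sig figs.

With Sn⁴⁺/Sn²⁺ at the cathode and Co²⁺/Co at the anode, E°cell = +0.15 − (−0.29) = +0.44 V (n = 2).
Rearranging E = E° − (0.0592/n)·log Q gives log Q = 2(+0.44 − (+0.484))/0.0592 = −1.486.
For Sn⁴⁺(aq) + Co(s) → Sn²⁺(aq) + Co²⁺(aq), the reaction quotient is Q = ([Sn²⁺(aq)]·[Co²⁺(aq)]) / [Sn⁴⁺(aq)].
Isolating [Sn⁴⁺(aq)] in Q = 10^{−1.486} yields log [Sn⁴⁺(aq)] = −1.332, i.e. 0.047 M.

0.047 M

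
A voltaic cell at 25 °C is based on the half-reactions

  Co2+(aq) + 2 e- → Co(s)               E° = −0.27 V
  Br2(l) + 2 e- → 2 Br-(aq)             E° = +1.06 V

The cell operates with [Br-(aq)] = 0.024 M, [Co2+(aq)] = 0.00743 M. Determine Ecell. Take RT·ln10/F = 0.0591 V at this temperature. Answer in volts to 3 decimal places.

Since E°(Br₂/Br⁻) > E°(Co²⁺/Co), Br₂/Br⁻ serves as the cathode.
The standard potential is +1.06 − (−0.27) = +1.33 V and the balanced reaction transfers n = 2 electrons.
Balancing gives Br2(l) + Co(s) → 2 Br-(aq) + Co2+(aq); hence Q = [Br-(aq)]^2·[Co2+(aq)] = 4.28×10^−6 (log Q = −5.369).
Applying E = E° − (RT ln10/nF)·log Q gives +1.33 − (0.0591/2)(−5.369) = +1.489 V.

+1.489 V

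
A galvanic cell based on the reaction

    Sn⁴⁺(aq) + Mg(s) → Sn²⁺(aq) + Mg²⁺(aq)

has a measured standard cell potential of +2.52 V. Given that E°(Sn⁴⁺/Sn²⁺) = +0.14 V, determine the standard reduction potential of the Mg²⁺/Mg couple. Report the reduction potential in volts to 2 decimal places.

−2.38 V

In the reaction as written the Sn⁴⁺/Sn²⁺ couple is reduced (cathode) and Mg²⁺/Mg is oxidized (anode), so E°cell = E°(Sn⁴⁺/Sn²⁺) − E°(Mg²⁺/Mg).
E°(Mg²⁺/Mg) = E°(cathode) − E°cell = +0.14 − (+2.52) = −2.38 V.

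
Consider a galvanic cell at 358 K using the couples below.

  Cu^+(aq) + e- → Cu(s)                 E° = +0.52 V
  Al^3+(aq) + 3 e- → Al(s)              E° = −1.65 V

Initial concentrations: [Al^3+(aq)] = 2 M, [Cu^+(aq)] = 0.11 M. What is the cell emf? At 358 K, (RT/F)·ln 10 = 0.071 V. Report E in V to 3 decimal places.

Since E°(Cu⁺/Cu) > E°(Al³⁺/Al), Cu⁺/Cu serves as the cathode.
E°cell = +0.52 − (−1.65) = +2.17 V, with n = 3 electrons transferred.
For the overall reaction 3 Cu^+(aq) + Al(s) → 3 Cu(s) + Al^3+(aq), Q = [Al^3+(aq)] / [Cu^+(aq)]^3 = 1.5×10^3, giving log Q = 3.177.
By the Nernst equation, E = +2.17 − (0.071/3)·(3.177) = +2.095 V.

+2.095 V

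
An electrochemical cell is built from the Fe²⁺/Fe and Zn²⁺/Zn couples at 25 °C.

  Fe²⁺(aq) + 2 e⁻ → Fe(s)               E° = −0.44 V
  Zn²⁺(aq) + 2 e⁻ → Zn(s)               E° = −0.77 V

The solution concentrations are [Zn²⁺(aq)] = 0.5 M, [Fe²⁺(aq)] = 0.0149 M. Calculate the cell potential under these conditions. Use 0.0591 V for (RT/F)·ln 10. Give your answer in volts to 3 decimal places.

+0.285 V

Fe²⁺/Fe is reduced (cathode, E° = −0.44 V) and Zn²⁺/Zn is oxidized (anode).
The standard potential is −0.44 − (−0.77) = +0.33 V and the balanced reaction transfers n = 2 electrons.
For the overall reaction Fe²⁺(aq) + Zn(s) → Fe(s) + Zn²⁺(aq), Q = [Zn²⁺(aq)] / [Fe²⁺(aq)] = 33.6, giving log Q = 1.526.
Applying E = E° − (RT ln10/nF)·log Q gives +0.33 − (0.0591/2)(1.526) = +0.285 V.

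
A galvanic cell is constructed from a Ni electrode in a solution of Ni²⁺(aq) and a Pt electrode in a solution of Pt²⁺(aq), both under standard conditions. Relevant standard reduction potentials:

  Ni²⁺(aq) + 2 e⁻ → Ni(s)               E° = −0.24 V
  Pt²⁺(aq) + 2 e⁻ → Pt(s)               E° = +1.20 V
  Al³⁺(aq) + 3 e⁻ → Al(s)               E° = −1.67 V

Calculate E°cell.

+1.44 V

The Pt²⁺/Pt couple has the higher E°, so Pt ion is reduced (cathode) and Ni is oxidized (anode).
E°cell = E°(cathode) − E°(anode) = +1.20 − (−0.24) = +1.44 V.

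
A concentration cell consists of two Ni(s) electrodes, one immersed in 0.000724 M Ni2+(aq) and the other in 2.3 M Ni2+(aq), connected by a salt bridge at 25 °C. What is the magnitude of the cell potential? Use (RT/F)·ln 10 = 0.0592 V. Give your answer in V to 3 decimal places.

For a concentration cell E°cell = 0, since both electrodes use the same couple.
The compartment with the higher Ni2+(aq) concentration (2.3 M) acts as the cathode; ions are reduced there and produced at the dilute (0.000724 M) anode.
With n = 2, Ecell = −(0.0592/2)·log([dilute]/[conc]) = −(0.0592/2)·log(0.000724/2.3) = +0.104 V.

0.104 V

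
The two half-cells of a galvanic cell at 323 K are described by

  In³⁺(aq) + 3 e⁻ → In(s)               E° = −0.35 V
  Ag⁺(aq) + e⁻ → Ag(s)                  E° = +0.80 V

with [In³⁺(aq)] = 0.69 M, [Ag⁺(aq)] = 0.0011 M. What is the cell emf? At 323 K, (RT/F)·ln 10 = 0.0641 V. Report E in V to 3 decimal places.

The Ag⁺/Ag couple has the more positive E°, so it is the cathode; In³⁺/In is the anode.
E°cell = +0.80 − (−0.35) = +1.15 V, with n = 3 electrons transferred.
Balancing gives 3 Ag⁺(aq) + In(s) → 3 Ag(s) + In³⁺(aq); hence Q = [In³⁺(aq)] / [Ag⁺(aq)]^3 = 5.18×10^8 (log Q = 8.715).
E = E° − (0.0641/n)·log Q = +1.15 − (0.0641/3)(8.715) = +0.964 V.

+0.964 V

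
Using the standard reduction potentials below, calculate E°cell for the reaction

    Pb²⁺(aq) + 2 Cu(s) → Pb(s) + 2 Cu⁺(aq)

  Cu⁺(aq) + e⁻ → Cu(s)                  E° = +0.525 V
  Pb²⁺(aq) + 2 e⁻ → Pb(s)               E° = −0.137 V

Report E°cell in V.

−0.662 V

In the reaction as written, Pb²⁺(aq) is reduced (cathode) and Cu⁺(aq) is produced by oxidation at the anode.
E°cell = E°(cathode) − E°(anode) = −0.137 − (+0.525) = −0.662 V.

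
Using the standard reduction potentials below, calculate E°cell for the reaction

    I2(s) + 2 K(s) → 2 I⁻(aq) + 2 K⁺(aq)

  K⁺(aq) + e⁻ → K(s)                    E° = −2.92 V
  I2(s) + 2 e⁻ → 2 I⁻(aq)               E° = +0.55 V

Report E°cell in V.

I2(s) gains electrons, so the I₂/I⁻ couple is the cathode; the K⁺/K couple is the anode.
E°cell = E°(cathode) − E°(anode) = +0.55 − (−2.92) = +3.47 V.

+3.47 V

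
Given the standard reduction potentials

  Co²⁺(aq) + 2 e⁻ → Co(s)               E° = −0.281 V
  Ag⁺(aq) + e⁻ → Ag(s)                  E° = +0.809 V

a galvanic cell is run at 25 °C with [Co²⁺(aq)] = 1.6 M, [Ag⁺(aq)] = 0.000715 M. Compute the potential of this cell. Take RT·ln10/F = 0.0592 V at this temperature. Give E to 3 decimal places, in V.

+0.898 V

Since E°(Ag⁺/Ag) > E°(Co²⁺/Co), Ag⁺/Ag serves as the cathode.
E°cell = E°cat − E°an = +0.809 − (−0.281) = +1.090 V; n = 2.
The balanced reaction is 2 Ag⁺(aq) + Co(s) → 2 Ag(s) + Co²⁺(aq), so Q = [Co²⁺(aq)] / [Ag⁺(aq)]^2 = 3.13×10^6 and log Q = 6.496.
E = E° − (0.0592/n)·log Q = +1.090 − (0.0592/2)(6.496) = +0.898 V.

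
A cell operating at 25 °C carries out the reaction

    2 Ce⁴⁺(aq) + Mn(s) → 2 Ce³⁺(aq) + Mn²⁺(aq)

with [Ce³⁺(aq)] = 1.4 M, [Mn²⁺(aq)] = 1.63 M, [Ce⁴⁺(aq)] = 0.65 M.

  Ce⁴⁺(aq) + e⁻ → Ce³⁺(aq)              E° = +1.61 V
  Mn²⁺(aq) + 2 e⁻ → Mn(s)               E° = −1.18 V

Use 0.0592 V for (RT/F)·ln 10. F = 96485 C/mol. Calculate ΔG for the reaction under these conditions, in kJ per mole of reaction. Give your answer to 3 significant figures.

−533 kJ/mol

With Ce⁴⁺/Ce³⁺ reduced at the cathode, E°cell = +1.61 − (−1.18) = +2.79 V and n = 2.
The reaction quotient is ([Ce³⁺(aq)]^2·[Mn²⁺(aq)]) / [Ce⁴⁺(aq)]^2 = 7.56; by Nernst, E = +2.79 − (0.0592/2)(0.879) = +2.7640 V.
Then ΔG = −nFE = −2 × 96485 × +2.7640 J/mol = −533 kJ/mol.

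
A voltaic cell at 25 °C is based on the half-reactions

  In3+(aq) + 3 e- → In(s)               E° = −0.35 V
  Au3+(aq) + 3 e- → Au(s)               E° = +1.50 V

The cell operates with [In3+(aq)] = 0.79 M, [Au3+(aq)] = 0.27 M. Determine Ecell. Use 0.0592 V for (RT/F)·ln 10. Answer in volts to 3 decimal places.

+1.841 V

Since E°(Au³⁺/Au) > E°(In³⁺/In), Au³⁺/Au serves as the cathode.
E°cell = +1.50 − (−0.35) = +1.85 V, with n = 3 electrons transferred.
Balancing gives Au3+(aq) + In(s) → Au(s) + In3+(aq); hence Q = [In3+(aq)] / [Au3+(aq)] = 2.93 (log Q = 0.466).
Applying E = E° − (RT ln10/nF)·log Q gives +1.85 − (0.0592/3)(0.466) = +1.841 V.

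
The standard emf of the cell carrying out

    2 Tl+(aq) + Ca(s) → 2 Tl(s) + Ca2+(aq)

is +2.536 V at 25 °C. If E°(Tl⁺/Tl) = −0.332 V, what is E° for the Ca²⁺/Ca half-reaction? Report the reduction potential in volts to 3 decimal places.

−2.868 V

In the reaction as written the Tl⁺/Tl couple is reduced (cathode) and Ca²⁺/Ca is oxidized (anode), so E°cell = E°(Tl⁺/Tl) − E°(Ca²⁺/Ca).
E°(Ca²⁺/Ca) = E°(cathode) − E°cell = −0.332 − (+2.536) = −2.868 V.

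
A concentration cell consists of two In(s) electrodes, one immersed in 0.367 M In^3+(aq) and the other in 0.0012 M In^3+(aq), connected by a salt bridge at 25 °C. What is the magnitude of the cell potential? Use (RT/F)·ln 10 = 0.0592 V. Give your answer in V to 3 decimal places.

For a concentration cell E°cell = 0, since both electrodes use the same couple.
The compartment with the higher In^3+(aq) concentration (0.367 M) acts as the cathode; ions are reduced there and produced at the dilute (0.0012 M) anode.
With n = 3, Ecell = −(0.0592/3)·log([dilute]/[conc]) = −(0.0592/3)·log(0.0012/0.367) = +0.049 V.

0.049 V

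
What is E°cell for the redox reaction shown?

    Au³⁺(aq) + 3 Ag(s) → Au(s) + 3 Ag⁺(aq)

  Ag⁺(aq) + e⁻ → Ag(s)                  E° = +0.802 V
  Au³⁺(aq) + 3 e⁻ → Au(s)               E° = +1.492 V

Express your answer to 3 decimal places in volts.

In the reaction as written, Au³⁺(aq) is reduced (cathode) and Ag⁺(aq) is produced by oxidation at the anode.
E°cell = E°(cathode) − E°(anode) = +1.492 − (+0.802) = +0.690 V.

+0.690 V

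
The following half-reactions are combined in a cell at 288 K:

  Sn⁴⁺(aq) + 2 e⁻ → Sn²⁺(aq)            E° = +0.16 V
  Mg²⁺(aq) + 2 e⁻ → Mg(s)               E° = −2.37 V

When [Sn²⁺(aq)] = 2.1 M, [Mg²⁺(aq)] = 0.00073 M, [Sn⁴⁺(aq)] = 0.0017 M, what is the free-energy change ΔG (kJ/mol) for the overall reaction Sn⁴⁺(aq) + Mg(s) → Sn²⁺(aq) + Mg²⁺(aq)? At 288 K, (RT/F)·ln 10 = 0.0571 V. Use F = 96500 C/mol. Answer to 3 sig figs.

−489 kJ/mol

The standard cell potential is +0.16 − (−2.37) = +2.53 V, with n = 2 electrons in the balanced equation.
The reaction quotient is ([Sn²⁺(aq)]·[Mg²⁺(aq)]) / [Sn⁴⁺(aq)] = 0.902; by Nernst, E = +2.53 − (0.0571/2)(−0.045) = +2.5313 V.
Then ΔG = −nFE = −2 × 96500 × +2.5313 J/mol = −489 kJ/mol.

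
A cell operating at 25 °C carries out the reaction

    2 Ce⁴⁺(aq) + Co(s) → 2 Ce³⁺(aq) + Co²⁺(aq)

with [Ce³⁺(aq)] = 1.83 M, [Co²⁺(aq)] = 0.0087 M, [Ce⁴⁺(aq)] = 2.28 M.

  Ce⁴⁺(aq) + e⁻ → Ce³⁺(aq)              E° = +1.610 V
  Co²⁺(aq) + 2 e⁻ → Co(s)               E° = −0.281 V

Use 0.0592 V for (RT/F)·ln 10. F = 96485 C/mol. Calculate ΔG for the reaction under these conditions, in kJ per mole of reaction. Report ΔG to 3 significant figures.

With Ce⁴⁺/Ce³⁺ reduced at the cathode, E°cell = +1.610 − (−0.281) = +1.891 V and n = 2.
Here Q = ([Ce³⁺(aq)]^2·[Co²⁺(aq)]) / [Ce⁴⁺(aq)]^2 = 0.0056 (log Q = −2.251), giving E = +1.891 − (0.0592/2)·(−2.251) = +1.9576 V.
ΔG = −nFE = −(2)(96485)(+1.9576) J/mol = −378 kJ/mol.

−378 kJ/mol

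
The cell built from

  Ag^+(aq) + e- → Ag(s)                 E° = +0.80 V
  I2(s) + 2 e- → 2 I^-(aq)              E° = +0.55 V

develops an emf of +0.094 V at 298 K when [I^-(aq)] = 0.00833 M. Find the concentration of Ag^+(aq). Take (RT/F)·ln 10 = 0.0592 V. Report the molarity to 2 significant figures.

0.28 M

The Ag⁺/Ag couple has the larger reduction potential, so it is the cathode: E°cell = +0.80 − (+0.55) = +0.25 V and n = 2.
Rearranging E = E° − (0.0592/n)·log Q gives log Q = 2(+0.25 − (+0.094))/0.0592 = 5.270.
The balanced reaction is 2 Ag^+(aq) + 2 I^-(aq) → 2 Ag(s) + I2(s), so Q = 1 / ([Ag^+(aq)]^2·[I^-(aq)]^2).
Isolating [Ag^+(aq)] in Q = 10^{5.270} yields log [Ag^+(aq)] = −0.556, i.e. 0.28 M.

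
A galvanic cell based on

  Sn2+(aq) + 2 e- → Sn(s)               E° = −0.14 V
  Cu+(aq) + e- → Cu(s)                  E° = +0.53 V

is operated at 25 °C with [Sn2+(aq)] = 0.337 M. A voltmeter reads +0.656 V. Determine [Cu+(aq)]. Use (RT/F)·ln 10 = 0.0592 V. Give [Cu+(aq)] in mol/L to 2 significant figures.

0.34 M

Cu⁺/Cu is the cathode (higher E°); E°cell = +0.53 − (−0.14) = +0.67 V with n = 2.
From the Nernst equation, log Q = n(E° − E)/0.0592 = 2·(+0.67 − (+0.656))/0.0592 = 0.473.
For 2 Cu+(aq) + Sn(s) → 2 Cu(s) + Sn2+(aq), the reaction quotient is Q = [Sn2+(aq)] / [Cu+(aq)]^2.
Substituting the known concentrations and solving, log [Cu+(aq)] = −0.473 and [Cu+(aq)] = 0.34 M.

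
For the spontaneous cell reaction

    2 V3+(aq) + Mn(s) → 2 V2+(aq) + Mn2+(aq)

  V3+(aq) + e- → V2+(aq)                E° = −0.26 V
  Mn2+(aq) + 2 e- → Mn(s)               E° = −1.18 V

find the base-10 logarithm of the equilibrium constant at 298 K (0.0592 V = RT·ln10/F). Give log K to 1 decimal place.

The V³⁺/V²⁺ couple is reduced (cathode); E°cell = −0.26 − (−1.18) = +0.92 V with n = 2.
At equilibrium E = 0, so log K = nE°cell / 0.0592 = (2)(+0.92) / 0.0592 = 31.1.

log K = 31.1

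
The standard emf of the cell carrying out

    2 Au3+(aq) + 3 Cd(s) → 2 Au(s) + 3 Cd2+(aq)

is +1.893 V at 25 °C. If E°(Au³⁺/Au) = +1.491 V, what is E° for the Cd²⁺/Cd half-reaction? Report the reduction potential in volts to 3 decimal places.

In the reaction as written the Au³⁺/Au couple is reduced (cathode) and Cd²⁺/Cd is oxidized (anode), so E°cell = E°(Au³⁺/Au) − E°(Cd²⁺/Cd).
E°(Cd²⁺/Cd) = E°(cathode) − E°cell = +1.491 − (+1.893) = −0.402 V.

−0.402 V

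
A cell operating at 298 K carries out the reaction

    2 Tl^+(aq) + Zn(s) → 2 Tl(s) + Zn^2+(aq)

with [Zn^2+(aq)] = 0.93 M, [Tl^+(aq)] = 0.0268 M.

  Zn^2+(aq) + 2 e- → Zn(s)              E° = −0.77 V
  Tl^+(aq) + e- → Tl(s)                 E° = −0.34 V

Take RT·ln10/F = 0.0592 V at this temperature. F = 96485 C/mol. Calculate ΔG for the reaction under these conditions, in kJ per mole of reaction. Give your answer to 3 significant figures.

−65.2 kJ/mol

The standard cell potential is −0.34 − (−0.77) = +0.43 V, with n = 2 electrons in the balanced equation.
Here Q = [Zn^2+(aq)] / [Tl^+(aq)]^2 = 1.29×10^3 (log Q = 3.112), giving E = +0.43 − (0.0592/2)·(3.112) = +0.3379 V.
Finally ΔG = −nFE = −(2)(96485 C/mol)(+0.3379 V) = −65.2 kJ/mol.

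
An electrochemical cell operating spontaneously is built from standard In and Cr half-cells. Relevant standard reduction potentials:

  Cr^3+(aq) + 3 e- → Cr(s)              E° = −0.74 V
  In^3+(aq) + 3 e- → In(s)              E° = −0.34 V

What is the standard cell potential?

+0.40 V

The In³⁺/In couple has the higher E°, so In ion is reduced (cathode) and Cr is oxidized (anode).
E°cell = E°(cathode) − E°(anode) = −0.34 − (−0.74) = +0.40 V.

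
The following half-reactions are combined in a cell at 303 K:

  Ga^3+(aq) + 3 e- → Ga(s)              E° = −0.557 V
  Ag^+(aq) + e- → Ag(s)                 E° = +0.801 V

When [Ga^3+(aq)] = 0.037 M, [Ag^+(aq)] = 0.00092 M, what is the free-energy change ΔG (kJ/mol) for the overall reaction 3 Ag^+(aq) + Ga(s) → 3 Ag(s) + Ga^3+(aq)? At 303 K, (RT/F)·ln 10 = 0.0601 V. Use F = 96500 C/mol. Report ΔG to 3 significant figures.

−349 kJ/mol

The standard cell potential is +0.801 − (−0.557) = +1.358 V, with n = 3 electrons in the balanced equation.
Q = [Ga^3+(aq)] / [Ag^+(aq)]^3 = 4.75×10^7, so log Q = 7.677 and E = +1.358 − (0.0601/3)(7.677) = +1.2042 V.
ΔG = −nFE = −(3)(96500)(+1.2042) J/mol = −349 kJ/mol.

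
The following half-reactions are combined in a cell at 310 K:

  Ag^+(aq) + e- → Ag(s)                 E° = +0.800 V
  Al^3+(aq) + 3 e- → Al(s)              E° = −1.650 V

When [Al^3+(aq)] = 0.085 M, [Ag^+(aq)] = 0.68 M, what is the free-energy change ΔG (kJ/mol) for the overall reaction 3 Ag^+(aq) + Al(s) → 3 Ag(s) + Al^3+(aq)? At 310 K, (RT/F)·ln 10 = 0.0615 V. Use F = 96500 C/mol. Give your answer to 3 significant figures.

The standard cell potential is +0.800 − (−1.650) = +2.450 V, with n = 3 electrons in the balanced equation.
Here Q = [Al^3+(aq)] / [Ag^+(aq)]^3 = 0.27 (log Q = −0.568), giving E = +2.450 − (0.0615/3)·(−0.568) = +2.4616 V.
Then ΔG = −nFE = −3 × 96500 × +2.4616 J/mol = −713 kJ/mol.

−713 kJ/mol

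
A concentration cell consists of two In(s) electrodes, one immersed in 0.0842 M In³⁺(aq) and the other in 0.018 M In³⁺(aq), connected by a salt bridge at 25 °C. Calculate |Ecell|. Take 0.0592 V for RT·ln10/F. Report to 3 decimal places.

0.013 V

For a concentration cell E°cell = 0, since both electrodes use the same couple.
The compartment with the higher In³⁺(aq) concentration (0.0842 M) acts as the cathode; ions are reduced there and produced at the dilute (0.018 M) anode.
With n = 3, Ecell = −(0.0592/3)·log([dilute]/[conc]) = −(0.0592/3)·log(0.018/0.0842) = +0.013 V.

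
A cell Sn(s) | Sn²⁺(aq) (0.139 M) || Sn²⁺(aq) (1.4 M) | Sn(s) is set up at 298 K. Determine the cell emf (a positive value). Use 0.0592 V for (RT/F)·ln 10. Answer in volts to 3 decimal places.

For a concentration cell E°cell = 0, since both electrodes use the same couple.
The compartment with the higher Sn²⁺(aq) concentration (1.4 M) acts as the cathode; ions are reduced there and produced at the dilute (0.139 M) anode.
With n = 2, Ecell = −(0.0592/2)·log([dilute]/[conc]) = −(0.0592/2)·log(0.139/1.4) = +0.030 V.

0.030 V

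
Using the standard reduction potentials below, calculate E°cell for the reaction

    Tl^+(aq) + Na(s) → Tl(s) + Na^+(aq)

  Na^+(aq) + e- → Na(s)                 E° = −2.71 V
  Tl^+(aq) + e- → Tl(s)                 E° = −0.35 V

+2.36 V

Tl^+(aq) gains electrons, so the Tl⁺/Tl couple is the cathode; the Na⁺/Na couple is the anode.
E°cell = E°(cathode) − E°(anode) = −0.35 − (−2.71) = +2.36 V.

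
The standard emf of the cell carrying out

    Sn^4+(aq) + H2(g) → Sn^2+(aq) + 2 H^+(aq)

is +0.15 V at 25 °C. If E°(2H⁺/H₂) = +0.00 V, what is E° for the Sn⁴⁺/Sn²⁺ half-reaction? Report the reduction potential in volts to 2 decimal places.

+0.15 V

In the reaction as written the Sn⁴⁺/Sn²⁺ couple is reduced (cathode) and 2H⁺/H₂ is oxidized (anode), so E°cell = E°(Sn⁴⁺/Sn²⁺) − E°(2H⁺/H₂).
E°(Sn⁴⁺/Sn²⁺) = E°cell + E°(anode) = +0.15 + (+0.00) = +0.15 V.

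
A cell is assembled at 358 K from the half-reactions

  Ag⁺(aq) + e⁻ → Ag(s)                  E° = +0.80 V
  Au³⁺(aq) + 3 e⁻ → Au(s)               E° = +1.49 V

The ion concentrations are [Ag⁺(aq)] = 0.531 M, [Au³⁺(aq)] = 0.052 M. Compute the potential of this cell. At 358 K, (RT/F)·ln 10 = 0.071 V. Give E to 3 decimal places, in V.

+0.679 V

Since E°(Au³⁺/Au) > E°(Ag⁺/Ag), Au³⁺/Au serves as the cathode.
E°cell = E°cat − E°an = +1.49 − (+0.80) = +0.69 V; n = 3.
Balancing gives Au³⁺(aq) + 3 Ag(s) → Au(s) + 3 Ag⁺(aq); hence Q = [Ag⁺(aq)]^3 / [Au³⁺(aq)] = 2.88 (log Q = 0.459).
E = E° − (0.071/n)·log Q = +0.69 − (0.071/3)(0.459) = +0.679 V.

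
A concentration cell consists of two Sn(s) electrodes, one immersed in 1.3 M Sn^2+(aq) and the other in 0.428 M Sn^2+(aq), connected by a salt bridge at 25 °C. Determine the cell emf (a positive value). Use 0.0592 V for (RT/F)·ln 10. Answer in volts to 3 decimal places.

For a concentration cell E°cell = 0, since both electrodes use the same couple.
The compartment with the higher Sn^2+(aq) concentration (1.3 M) acts as the cathode; ions are reduced there and produced at the dilute (0.428 M) anode.
With n = 2, Ecell = −(0.0592/2)·log([dilute]/[conc]) = −(0.0592/2)·log(0.428/1.3) = +0.014 V.

0.014 V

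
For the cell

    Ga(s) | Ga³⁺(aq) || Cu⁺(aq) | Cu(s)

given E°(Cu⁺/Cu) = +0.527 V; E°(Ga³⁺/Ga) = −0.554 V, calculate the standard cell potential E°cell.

By convention the left-hand electrode in cell notation is the anode (oxidation) and the right-hand electrode is the cathode (reduction).
E°cell = E°(right) − E°(left) = +0.527 − (−0.554) = +1.081 V.

+1.081 V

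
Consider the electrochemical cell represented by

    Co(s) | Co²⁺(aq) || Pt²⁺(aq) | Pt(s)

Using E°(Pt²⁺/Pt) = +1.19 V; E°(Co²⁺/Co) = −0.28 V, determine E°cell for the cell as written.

By convention the left-hand electrode in cell notation is the anode (oxidation) and the right-hand electrode is the cathode (reduction).
E°cell = E°(right) − E°(left) = +1.19 − (−0.28) = +1.47 V.

+1.47 V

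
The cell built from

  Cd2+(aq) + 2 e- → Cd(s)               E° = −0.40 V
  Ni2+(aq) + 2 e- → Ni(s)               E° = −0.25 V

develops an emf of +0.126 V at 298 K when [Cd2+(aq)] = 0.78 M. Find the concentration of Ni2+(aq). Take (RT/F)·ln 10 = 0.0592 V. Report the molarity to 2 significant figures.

Ni²⁺/Ni is the cathode (higher E°); E°cell = −0.25 − (−0.40) = +0.15 V with n = 2.
Rearranging E = E° − (0.0592/n)·log Q gives log Q = 2(+0.15 − (+0.126))/0.0592 = 0.811.
For Ni2+(aq) + Cd(s) → Ni(s) + Cd2+(aq), the reaction quotient is Q = [Cd2+(aq)] / [Ni2+(aq)].
Isolating [Ni2+(aq)] in Q = 10^{0.811} yields log [Ni2+(aq)] = −0.919, i.e. 0.12 M.

0.12 M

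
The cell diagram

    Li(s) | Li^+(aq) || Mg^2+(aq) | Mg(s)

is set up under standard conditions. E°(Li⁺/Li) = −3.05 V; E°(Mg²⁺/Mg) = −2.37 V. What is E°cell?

+0.68 V

By convention the left-hand electrode in cell notation is the anode (oxidation) and the right-hand electrode is the cathode (reduction).
E°cell = E°(right) − E°(left) = −2.37 − (−3.05) = +0.68 V.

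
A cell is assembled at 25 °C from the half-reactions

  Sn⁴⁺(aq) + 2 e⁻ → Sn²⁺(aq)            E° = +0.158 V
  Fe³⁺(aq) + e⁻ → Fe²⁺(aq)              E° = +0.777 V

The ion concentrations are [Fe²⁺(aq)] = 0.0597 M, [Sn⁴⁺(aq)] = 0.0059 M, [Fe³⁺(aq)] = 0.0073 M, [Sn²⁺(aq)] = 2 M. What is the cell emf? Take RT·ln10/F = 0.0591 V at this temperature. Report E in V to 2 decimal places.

+0.64 V

Fe³⁺/Fe²⁺ is reduced (cathode, E° = +0.777 V) and Sn⁴⁺/Sn²⁺ is oxidized (anode).
The standard potential is +0.777 − (+0.158) = +0.619 V and the balanced reaction transfers n = 2 electrons.
For the overall reaction 2 Fe³⁺(aq) + Sn²⁺(aq) → 2 Fe²⁺(aq) + Sn⁴⁺(aq), Q = ([Fe²⁺(aq)]^2·[Sn⁴⁺(aq)]) / ([Fe³⁺(aq)]^2·[Sn²⁺(aq)]) = 0.197, giving log Q = −0.705.
By the Nernst equation, E = +0.619 − (0.0591/2)·(−0.705) = +0.64 V.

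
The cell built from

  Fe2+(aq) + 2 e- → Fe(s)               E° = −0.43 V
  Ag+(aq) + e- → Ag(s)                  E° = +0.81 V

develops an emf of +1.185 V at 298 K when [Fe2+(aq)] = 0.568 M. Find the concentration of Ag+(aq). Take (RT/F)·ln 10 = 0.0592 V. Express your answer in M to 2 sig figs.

Ag⁺/Ag is the cathode (higher E°); E°cell = +0.81 − (−0.43) = +1.24 V with n = 2.
From the Nernst equation, log Q = n(E° − E)/0.0592 = 2·(+1.24 − (+1.185))/0.0592 = 1.858.
The balanced reaction is 2 Ag+(aq) + Fe(s) → 2 Ag(s) + Fe2+(aq), so Q = [Fe2+(aq)] / [Ag+(aq)]^2.
Substituting the known concentrations and solving, log [Ag+(aq)] = −1.052 and [Ag+(aq)] = 0.089 M.

0.089 M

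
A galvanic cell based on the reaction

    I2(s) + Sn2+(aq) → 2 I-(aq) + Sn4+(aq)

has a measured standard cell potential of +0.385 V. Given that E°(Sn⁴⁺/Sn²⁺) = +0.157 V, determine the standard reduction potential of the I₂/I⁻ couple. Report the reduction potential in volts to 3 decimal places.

In the reaction as written the I₂/I⁻ couple is reduced (cathode) and Sn⁴⁺/Sn²⁺ is oxidized (anode), so E°cell = E°(I₂/I⁻) − E°(Sn⁴⁺/Sn²⁺).
E°(I₂/I⁻) = E°cell + E°(anode) = +0.385 + (+0.157) = +0.542 V.

+0.542 V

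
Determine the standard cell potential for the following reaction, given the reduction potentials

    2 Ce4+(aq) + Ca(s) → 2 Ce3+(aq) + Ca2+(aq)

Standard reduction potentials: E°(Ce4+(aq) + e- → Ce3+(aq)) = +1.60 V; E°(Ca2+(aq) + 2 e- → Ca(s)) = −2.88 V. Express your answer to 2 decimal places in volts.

+4.48 V

Ce4+(aq) gains electrons, so the Ce⁴⁺/Ce³⁺ couple is the cathode; the Ca²⁺/Ca couple is the anode.
E°cell = E°(cathode) − E°(anode) = +1.60 − (−2.88) = +4.48 V.
The positive value indicates the reaction is spontaneous as written.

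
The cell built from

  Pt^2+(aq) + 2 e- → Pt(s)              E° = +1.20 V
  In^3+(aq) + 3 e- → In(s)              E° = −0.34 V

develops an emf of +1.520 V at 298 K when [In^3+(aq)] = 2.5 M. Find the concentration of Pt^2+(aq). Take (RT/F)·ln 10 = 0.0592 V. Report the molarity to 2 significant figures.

The Pt²⁺/Pt couple has the larger reduction potential, so it is the cathode: E°cell = +1.20 − (−0.34) = +1.54 V and n = 6.
From the Nernst equation, log Q = n(E° − E)/0.0592 = 6·(+1.54 − (+1.520))/0.0592 = 2.027.
For 3 Pt^2+(aq) + 2 In(s) → 3 Pt(s) + 2 In^3+(aq), the reaction quotient is Q = [In^3+(aq)]^2 / [Pt^2+(aq)]^3.
Isolating [Pt^2+(aq)] in Q = 10^{2.027} yields log [Pt^2+(aq)] = −0.410, i.e. 0.39 M.

0.39 M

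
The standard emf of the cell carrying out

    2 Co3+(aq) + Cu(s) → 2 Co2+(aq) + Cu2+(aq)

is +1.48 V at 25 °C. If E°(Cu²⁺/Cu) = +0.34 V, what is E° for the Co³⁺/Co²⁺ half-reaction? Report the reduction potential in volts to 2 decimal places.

+1.82 V

In the reaction as written the Co³⁺/Co²⁺ couple is reduced (cathode) and Cu²⁺/Cu is oxidized (anode), so E°cell = E°(Co³⁺/Co²⁺) − E°(Cu²⁺/Cu).
E°(Co³⁺/Co²⁺) = E°cell + E°(anode) = +1.48 + (+0.34) = +1.82 V.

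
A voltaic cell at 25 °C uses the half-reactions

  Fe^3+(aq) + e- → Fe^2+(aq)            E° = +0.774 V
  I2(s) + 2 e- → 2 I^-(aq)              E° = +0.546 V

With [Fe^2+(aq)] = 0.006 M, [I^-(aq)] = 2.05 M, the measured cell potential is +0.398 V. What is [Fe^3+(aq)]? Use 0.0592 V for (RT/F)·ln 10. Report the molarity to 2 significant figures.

The Fe³⁺/Fe²⁺ couple has the larger reduction potential, so it is the cathode: E°cell = +0.774 − (+0.546) = +0.228 V and n = 2.
Since E = E° − (0.0592/n)·log Q, log Q = n(E° − E)/0.0592 = −5.743.
For 2 Fe^3+(aq) + 2 I^-(aq) → 2 Fe^2+(aq) + I2(s), the reaction quotient is Q = [Fe^2+(aq)]^2 / ([Fe^3+(aq)]^2·[I^-(aq)]^2).
Solving for the unknown gives log [Fe^3+(aq)] = 0.338, so [Fe^3+(aq)] ≈ 2.2 M.

2.2 M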